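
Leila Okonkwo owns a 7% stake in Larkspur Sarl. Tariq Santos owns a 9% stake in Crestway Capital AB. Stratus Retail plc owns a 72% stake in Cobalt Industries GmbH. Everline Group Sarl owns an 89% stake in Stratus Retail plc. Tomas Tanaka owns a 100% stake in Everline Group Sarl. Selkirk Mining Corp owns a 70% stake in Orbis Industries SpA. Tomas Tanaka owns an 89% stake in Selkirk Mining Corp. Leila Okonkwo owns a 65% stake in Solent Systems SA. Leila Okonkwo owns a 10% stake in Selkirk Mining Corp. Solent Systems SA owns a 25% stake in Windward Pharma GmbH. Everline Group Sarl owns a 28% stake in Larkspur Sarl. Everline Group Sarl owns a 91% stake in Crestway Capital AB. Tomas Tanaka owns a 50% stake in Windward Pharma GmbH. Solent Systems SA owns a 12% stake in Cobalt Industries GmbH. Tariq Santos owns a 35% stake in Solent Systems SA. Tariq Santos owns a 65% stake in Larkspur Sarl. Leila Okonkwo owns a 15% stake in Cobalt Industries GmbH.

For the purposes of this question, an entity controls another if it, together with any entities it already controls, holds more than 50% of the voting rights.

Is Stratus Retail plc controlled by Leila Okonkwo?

Leila holds 65% of Solent, so Leila controls Solent.
Neither Leila nor any entity Leila controls holds any voting interest in Stratus.
So Leila does not control Stratus.

No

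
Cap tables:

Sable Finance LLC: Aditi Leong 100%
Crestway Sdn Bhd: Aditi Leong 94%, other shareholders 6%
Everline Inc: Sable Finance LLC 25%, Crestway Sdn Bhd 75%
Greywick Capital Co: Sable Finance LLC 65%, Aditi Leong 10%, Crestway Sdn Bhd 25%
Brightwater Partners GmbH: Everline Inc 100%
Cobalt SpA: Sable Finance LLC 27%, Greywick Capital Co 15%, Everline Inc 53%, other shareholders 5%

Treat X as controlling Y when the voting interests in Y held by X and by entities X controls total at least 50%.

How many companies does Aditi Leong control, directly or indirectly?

6

Aditi holds 100% of Sable, so Aditi controls Sable.
Aditi holds 94% of Crestway, so Aditi controls Crestway.
Sable and Crestway together hold 25% + 75% = 100% of Everline, so Aditi controls Everline.
Sable and Aditi and Crestway together hold 65% + 10% + 25% = 100% of Greywick, so Aditi controls Greywick.
Everline holds 100% of Brightwater, so Aditi controls Brightwater.
Sable and Greywick and Everline together hold 27% + 15% + 53% = 95% of Cobalt, so Aditi controls Cobalt.
Aditi controls 6 companies.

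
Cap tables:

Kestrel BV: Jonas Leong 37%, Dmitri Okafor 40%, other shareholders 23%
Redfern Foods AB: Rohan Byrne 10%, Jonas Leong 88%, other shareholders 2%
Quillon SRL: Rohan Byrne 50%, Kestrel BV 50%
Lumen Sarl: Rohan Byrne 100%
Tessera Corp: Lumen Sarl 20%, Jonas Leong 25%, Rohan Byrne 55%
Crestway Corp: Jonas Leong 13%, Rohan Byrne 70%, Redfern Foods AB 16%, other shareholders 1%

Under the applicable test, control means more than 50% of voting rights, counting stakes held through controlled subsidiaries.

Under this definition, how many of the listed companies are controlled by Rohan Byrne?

3

Rohan holds 100% of Lumen, so Rohan controls Lumen.
Lumen and Rohan together hold 20% + 55% = 75% of Tessera, so Rohan controls Tessera.
Rohan holds 70% of Crestway, so Rohan controls Crestway.
No other company's threshold is met.
Rohan controls 3 companies.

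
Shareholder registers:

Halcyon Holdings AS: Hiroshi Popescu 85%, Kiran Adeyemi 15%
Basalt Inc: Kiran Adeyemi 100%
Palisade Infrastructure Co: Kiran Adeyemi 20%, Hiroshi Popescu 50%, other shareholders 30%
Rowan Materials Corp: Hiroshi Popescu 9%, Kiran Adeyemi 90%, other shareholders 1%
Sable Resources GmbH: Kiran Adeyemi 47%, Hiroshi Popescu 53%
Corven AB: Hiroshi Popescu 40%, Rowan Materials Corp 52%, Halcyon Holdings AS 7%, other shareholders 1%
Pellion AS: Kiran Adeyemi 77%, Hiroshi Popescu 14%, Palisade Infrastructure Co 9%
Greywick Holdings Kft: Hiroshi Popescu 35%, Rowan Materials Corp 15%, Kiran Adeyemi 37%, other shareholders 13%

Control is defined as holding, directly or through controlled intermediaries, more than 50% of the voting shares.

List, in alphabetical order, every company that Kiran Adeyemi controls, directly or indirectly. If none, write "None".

Kiran holds 100% of Basalt, so Kiran controls Basalt.
Kiran holds 90% of Rowan, so Kiran controls Rowan.
Rowan holds 52% of Corven, so Kiran controls Corven.
Kiran holds 77% of Pellion, so Kiran controls Pellion.
Rowan and Kiran together hold 15% + 37% = 52% of Greywick, so Kiran controls Greywick.
No other company's threshold is met.

Basalt Inc, Corven AB, Greywick Holdings Kft, Pellion AS, Rowan Materials Corp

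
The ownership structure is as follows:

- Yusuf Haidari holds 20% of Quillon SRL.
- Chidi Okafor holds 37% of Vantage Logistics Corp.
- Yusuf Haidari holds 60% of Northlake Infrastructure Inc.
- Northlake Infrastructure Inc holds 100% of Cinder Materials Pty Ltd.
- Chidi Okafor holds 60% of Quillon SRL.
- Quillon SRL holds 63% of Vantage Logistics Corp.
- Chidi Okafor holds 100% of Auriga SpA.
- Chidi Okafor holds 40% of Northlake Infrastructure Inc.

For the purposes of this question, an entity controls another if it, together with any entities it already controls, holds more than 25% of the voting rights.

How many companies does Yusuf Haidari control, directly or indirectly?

2

Yusuf holds 60% of Northlake, so Yusuf controls Northlake.
Northlake holds 100% of Cinder, so Yusuf controls Cinder.
No other company's threshold is met.
Yusuf controls 2 companies.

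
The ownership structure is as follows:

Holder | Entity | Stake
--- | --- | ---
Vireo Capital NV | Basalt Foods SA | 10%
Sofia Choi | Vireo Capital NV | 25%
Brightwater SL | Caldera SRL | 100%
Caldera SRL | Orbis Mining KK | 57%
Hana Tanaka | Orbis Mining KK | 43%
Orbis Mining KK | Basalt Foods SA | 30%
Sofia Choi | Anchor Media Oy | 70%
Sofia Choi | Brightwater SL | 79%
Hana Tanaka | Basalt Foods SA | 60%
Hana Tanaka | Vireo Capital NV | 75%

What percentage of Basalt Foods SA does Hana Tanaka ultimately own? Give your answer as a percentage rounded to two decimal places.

80.40%

Hana reaches Basalt along 3 paths.
Direct stake: 60% = 60%.
Via Vireo: 75% × 10% = 7.5%.
Via Orbis: 43% × 30% = 12.9%.
Total: 60% + 7.5% + 12.9% = 80.4%.
Rounded: 80.40%.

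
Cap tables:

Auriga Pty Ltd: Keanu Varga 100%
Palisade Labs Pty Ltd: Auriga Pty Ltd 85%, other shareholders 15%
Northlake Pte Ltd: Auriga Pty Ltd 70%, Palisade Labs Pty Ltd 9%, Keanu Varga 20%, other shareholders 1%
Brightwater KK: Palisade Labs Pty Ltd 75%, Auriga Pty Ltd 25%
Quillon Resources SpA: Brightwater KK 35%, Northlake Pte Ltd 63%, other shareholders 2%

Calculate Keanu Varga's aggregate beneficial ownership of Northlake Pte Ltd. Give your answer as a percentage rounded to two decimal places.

97.65%

Keanu reaches Northlake along 3 paths.
Via Auriga: 100% × 70% = 70%.
Via Auriga → Palisade: 100% × 85% × 9% = 7.65%.
Direct stake: 20% = 20%.
Total: 70% + 7.65% + 20% = 97.65%.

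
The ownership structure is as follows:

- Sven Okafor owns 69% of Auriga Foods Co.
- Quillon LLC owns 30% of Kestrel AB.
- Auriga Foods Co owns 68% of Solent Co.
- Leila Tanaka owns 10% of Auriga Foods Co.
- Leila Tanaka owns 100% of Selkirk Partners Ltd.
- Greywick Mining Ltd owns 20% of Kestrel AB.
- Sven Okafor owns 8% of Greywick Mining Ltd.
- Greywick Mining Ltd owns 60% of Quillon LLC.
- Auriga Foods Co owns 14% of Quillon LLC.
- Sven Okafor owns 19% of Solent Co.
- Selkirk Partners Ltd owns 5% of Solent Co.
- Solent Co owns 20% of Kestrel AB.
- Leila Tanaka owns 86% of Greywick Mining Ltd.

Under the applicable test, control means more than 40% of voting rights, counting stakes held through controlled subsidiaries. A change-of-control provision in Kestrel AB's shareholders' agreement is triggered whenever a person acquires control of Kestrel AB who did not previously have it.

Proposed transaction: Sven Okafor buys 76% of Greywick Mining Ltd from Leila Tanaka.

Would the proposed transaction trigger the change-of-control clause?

Yes

The purchase adds only to Sven's holdings (Leila's stake shrinks), so Sven is the only person who could newly come to control Kestrel.
Sven holds 69% of Auriga, so Sven controls Auriga.
Auriga and Sven together hold 68% + 19% = 87% of Solent, so Sven controls Solent.
In Kestrel, Sven's side holds only 20%, not > 40%.
So before the transaction, Sven does not control Kestrel.
After the purchase, Sven's direct stake in Greywick rises to 8% + 76% = 84%, and Leila's stake falls to 10%.
Sven holds 84% of Greywick, so Sven controls Greywick.
Auriga and Greywick together hold 14% + 60% = 74% of Quillon, so Sven controls Quillon.
Solent and Quillon and Greywick together hold 20% + 30% + 20% = 70% of Kestrel, so Sven controls Kestrel.
Sven did not control Kestrel before and does after, so the clause is triggered.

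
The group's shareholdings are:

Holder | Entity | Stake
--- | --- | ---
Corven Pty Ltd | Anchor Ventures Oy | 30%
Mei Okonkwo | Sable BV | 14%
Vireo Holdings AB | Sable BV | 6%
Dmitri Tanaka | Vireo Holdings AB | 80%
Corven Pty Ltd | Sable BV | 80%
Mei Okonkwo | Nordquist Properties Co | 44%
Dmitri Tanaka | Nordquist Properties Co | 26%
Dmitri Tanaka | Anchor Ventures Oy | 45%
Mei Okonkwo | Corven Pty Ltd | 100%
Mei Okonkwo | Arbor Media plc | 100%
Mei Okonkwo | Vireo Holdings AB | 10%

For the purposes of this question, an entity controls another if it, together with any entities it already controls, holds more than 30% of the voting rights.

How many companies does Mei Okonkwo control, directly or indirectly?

4

Mei holds 100% of Corven, so Mei controls Corven.
Mei holds 100% of Arbor, so Mei controls Arbor.
Mei and Corven together hold 14% + 80% = 94% of Sable, so Mei controls Sable.
Mei holds 44% of Nordquist, so Mei controls Nordquist.
No other company's threshold is met.
Mei controls 4 companies.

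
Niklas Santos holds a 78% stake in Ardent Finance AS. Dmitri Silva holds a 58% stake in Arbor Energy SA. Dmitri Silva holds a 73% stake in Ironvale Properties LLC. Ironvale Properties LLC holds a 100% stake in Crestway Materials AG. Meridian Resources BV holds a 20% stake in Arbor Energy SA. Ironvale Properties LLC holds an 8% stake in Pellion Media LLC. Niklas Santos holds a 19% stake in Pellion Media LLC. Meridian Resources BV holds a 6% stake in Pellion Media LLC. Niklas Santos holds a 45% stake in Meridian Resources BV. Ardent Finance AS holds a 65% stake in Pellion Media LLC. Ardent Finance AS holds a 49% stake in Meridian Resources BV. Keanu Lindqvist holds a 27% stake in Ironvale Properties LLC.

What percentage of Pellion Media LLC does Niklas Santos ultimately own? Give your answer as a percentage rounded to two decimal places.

74.69%

Niklas reaches Pellion along 4 paths.
Via Ardent → Meridian: 78% × 49% × 6% = 2.2932%.
Via Meridian: 45% × 6% = 2.7%.
Via Ardent: 78% × 65% = 50.7%.
Direct stake: 19% = 19%.
Total: 2.2932% + 2.7% + 50.7% + 19% = 74.6932%.
Rounded: 74.69%.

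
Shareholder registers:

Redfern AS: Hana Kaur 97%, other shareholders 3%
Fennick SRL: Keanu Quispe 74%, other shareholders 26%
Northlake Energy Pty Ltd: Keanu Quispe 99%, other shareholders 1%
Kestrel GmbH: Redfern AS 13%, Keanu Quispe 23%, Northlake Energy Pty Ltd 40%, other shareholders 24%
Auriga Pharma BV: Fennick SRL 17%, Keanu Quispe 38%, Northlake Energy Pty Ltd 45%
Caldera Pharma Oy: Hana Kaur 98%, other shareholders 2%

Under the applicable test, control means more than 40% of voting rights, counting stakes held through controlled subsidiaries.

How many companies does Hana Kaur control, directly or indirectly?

Hana holds 97% of Redfern, so Hana controls Redfern.
Hana holds 98% of Caldera, so Hana controls Caldera.
No other company's threshold is met.
Hana controls 2 companies.

2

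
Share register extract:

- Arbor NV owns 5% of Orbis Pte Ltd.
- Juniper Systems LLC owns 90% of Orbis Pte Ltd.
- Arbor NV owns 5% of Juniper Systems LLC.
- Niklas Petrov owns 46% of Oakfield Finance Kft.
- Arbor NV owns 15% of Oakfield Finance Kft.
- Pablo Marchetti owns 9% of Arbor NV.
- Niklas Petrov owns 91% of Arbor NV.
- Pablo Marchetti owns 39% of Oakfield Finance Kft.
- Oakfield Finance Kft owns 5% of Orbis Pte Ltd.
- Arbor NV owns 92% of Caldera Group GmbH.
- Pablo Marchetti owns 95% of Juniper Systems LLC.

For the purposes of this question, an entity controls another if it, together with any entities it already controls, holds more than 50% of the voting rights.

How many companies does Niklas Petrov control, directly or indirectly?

3

Niklas holds 91% of Arbor, so Niklas controls Arbor.
Arbor and Niklas together hold 15% + 46% = 61% of Oakfield, so Niklas controls Oakfield.
Arbor holds 92% of Caldera, so Niklas controls Caldera.
No other company's threshold is met.
Niklas controls 3 companies.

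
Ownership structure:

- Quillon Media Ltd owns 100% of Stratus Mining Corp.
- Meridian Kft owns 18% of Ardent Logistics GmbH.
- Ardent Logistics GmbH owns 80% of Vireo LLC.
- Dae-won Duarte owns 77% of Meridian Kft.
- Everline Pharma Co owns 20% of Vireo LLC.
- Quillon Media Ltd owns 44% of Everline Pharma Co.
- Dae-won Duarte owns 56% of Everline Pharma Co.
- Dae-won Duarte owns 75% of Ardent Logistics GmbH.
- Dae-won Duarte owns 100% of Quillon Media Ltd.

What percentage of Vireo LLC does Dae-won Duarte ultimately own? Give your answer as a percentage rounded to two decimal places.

91.09%

Dae-won reaches Vireo along 4 paths.
Via Ardent: 75% × 80% = 60%.
Via Meridian → Ardent: 77% × 18% × 80% = 11.088%.
Via Everline: 56% × 20% = 11.2%.
Via Quillon → Everline: 100% × 44% × 20% = 8.8%.
Total: 60% + 11.088% + 11.2% + 8.8% = 91.088%.
Rounded: 91.09%.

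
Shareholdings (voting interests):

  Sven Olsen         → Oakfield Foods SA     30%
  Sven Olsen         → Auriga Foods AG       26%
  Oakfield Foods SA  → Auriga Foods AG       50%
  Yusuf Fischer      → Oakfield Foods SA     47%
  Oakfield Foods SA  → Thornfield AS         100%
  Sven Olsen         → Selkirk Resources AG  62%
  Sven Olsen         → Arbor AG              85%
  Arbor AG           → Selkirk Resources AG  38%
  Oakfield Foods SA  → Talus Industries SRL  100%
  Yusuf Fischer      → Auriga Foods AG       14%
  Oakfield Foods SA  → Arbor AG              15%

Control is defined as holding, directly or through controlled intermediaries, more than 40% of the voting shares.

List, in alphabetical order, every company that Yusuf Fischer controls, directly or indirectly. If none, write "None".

Auriga Foods AG, Oakfield Foods SA, Talus Industries SRL, Thornfield AS

Yusuf holds 47% of Oakfield, so Yusuf controls Oakfield.
Oakfield and Yusuf together hold 50% + 14% = 64% of Auriga, so Yusuf controls Auriga.
Oakfield holds 100% of Talus, so Yusuf controls Talus.
Oakfield holds 100% of Thornfield, so Yusuf controls Thornfield.
No other company's threshold is met.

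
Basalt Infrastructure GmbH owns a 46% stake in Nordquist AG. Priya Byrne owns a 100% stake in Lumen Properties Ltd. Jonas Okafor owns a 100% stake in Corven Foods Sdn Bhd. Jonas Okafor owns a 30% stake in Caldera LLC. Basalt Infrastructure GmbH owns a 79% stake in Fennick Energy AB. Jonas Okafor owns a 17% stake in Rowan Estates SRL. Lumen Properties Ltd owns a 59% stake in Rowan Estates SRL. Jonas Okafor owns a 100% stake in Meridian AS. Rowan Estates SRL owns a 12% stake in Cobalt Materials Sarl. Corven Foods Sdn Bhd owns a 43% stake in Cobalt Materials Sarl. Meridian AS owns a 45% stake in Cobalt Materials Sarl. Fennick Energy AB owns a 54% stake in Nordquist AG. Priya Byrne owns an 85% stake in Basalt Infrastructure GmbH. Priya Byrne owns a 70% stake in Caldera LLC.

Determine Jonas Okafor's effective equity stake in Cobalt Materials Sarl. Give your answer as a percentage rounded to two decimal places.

90.04%

Jonas reaches Cobalt along 3 paths.
Via Rowan: 17% × 12% = 2.04%.
Via Corven: 100% × 43% = 43%.
Via Meridian: 100% × 45% = 45%.
Total: 2.04% + 43% + 45% = 90.04%.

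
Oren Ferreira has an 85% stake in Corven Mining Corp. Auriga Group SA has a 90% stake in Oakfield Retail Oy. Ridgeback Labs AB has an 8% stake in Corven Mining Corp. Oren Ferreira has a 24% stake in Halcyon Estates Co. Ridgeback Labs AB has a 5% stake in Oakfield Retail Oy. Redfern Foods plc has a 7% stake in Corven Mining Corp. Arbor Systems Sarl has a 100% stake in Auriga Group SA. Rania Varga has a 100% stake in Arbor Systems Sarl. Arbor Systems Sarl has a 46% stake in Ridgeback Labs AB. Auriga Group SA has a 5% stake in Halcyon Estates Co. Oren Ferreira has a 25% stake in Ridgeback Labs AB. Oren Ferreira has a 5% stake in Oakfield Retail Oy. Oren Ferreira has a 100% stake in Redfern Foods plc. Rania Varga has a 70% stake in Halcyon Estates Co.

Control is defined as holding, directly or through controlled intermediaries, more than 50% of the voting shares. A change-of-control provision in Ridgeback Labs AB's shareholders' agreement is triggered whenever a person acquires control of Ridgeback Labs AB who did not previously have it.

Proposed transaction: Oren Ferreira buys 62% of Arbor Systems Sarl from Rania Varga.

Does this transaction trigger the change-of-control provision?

The purchase adds only to Oren's holdings (Rania's stake shrinks), so Oren is the only person who could newly come to control Ridgeback.
Oren holds 100% of Redfern, so Oren controls Redfern.
Redfern and Oren together hold 7% + 85% = 92% of Corven, so Oren controls Corven.
In Ridgeback, Oren's side holds only 25%, not > 50%.
So before the transaction, Oren does not control Ridgeback.
After the purchase, Oren holds 62% of Arbor directly, and Rania's stake falls to 38%.
Oren holds 62% of Arbor, so Oren controls Arbor.
Oren and Arbor together hold 25% + 46% = 71% of Ridgeback, so Oren controls Ridgeback.
Oren did not control Ridgeback before and does after, so the clause is triggered.

Yes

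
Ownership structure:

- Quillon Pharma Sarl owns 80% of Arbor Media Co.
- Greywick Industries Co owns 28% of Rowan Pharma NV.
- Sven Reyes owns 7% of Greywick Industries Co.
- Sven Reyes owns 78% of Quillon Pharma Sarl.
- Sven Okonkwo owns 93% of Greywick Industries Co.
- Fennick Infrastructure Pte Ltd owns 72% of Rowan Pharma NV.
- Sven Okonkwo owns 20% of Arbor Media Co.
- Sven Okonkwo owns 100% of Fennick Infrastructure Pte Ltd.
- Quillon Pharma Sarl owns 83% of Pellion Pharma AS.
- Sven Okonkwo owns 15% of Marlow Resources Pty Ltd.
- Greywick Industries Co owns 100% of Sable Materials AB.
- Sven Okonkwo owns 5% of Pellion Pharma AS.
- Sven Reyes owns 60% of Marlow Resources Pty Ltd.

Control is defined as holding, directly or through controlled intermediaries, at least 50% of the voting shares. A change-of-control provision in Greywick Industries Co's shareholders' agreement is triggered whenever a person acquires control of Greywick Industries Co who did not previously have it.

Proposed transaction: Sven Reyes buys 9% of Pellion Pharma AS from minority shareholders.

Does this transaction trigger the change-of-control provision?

No

The purchase changes only Sven Reyes's holdings, so Sven Reyes is the only person who could newly come to control Greywick.
Sven Reyes holds 60% of Marlow, so Sven Reyes controls Marlow.
Sven Reyes holds 78% of Quillon, so Sven Reyes controls Quillon.
Quillon holds 83% of Pellion, so Sven Reyes controls Pellion.
Quillon holds 80% of Arbor, so Sven Reyes controls Arbor.
In Greywick, Sven Reyes's side holds only 7%, not ≥ 50%.
So before the transaction, Sven Reyes does not control Greywick.
After the purchase, Sven Reyes holds 9% of Pellion directly.
Quillon and Sven Reyes together hold 83% + 9% = 92% of Pellion, so Sven Reyes controls Pellion.
After the transaction, Sven Reyes's side holds 7% of Greywick, not ≥ 50%, so Sven Reyes still does not control Greywick.
No new person acquires control, so the clause is not triggered.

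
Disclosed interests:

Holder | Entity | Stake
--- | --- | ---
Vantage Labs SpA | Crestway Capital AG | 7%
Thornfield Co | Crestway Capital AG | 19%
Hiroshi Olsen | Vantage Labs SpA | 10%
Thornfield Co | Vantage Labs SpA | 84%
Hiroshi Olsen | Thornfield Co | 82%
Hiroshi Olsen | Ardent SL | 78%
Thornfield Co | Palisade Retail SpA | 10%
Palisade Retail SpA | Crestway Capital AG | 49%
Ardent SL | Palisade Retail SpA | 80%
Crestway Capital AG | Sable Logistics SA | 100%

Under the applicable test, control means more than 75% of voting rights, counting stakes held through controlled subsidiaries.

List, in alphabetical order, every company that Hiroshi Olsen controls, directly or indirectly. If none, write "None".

Hiroshi holds 78% of Ardent, so Hiroshi controls Ardent.
Hiroshi holds 82% of Thornfield, so Hiroshi controls Thornfield.
Thornfield and Hiroshi together hold 84% + 10% = 94% of Vantage, so Hiroshi controls Vantage.
Thornfield and Ardent together hold 10% + 80% = 90% of Palisade, so Hiroshi controls Palisade.
No other company's threshold is met.

Ardent SL, Palisade Retail SpA, Thornfield Co, Vantage Labs SpA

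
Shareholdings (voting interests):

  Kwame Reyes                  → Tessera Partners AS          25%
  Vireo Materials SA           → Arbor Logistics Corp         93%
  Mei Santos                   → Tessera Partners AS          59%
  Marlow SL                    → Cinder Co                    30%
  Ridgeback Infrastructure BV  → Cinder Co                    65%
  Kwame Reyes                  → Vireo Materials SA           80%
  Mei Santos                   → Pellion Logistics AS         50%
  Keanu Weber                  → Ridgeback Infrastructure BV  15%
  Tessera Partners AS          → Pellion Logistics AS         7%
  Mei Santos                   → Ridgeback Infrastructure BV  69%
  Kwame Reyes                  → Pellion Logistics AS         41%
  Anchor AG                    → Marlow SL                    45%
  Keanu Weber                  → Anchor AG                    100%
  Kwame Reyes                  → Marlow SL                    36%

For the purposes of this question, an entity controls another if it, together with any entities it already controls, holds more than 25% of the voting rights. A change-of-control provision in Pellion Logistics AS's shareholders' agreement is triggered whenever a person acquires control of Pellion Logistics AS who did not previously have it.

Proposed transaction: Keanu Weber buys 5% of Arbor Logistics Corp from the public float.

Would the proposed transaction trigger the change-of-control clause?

The purchase changes only Keanu's holdings, so Keanu is the only person who could newly come to control Pellion.
Keanu holds 100% of Anchor, so Keanu controls Anchor.
Anchor holds 45% of Marlow, so Keanu controls Marlow.
Marlow holds 30% of Cinder, so Keanu controls Cinder.
Neither Keanu nor any entity Keanu controls holds any voting interest in Pellion.
So before the transaction, Keanu does not control Pellion.
After the purchase, Keanu holds 5% of Arbor directly.
Keanu's side now holds 5% of Arbor, not > 25%, so Keanu still does not control Arbor.
After the transaction, neither Keanu nor any entity Keanu controls holds a voting interest in Pellion, so Keanu still does not control it.
No new person acquires control, so the clause is not triggered.

No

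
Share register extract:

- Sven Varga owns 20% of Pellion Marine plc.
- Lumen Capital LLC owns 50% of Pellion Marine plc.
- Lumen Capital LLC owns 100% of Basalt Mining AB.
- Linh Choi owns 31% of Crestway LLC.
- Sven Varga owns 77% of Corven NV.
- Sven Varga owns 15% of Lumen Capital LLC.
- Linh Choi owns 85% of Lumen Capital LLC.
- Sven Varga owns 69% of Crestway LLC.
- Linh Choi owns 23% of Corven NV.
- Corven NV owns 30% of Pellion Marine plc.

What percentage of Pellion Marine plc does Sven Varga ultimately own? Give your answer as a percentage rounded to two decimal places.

50.60%

Sven reaches Pellion along 3 paths.
Via Corven: 77% × 30% = 23.1%.
Via Lumen: 15% × 50% = 7.5%.
Direct stake: 20% = 20%.
Total: 23.1% + 7.5% + 20% = 50.6%.
Rounded: 50.60%.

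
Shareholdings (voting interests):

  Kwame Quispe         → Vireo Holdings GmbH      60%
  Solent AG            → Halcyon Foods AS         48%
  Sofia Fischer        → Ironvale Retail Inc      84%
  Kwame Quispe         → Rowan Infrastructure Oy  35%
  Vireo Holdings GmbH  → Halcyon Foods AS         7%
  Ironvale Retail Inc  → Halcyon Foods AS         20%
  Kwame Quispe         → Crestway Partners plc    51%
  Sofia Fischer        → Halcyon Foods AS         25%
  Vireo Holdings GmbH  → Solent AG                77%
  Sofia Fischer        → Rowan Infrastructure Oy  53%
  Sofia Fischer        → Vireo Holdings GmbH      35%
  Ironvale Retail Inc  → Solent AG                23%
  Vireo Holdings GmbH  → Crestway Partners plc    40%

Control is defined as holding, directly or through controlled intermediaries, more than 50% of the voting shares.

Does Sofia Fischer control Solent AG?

No

Sofia holds 53% of Rowan, so Sofia controls Rowan.
Sofia holds 84% of Ironvale, so Sofia controls Ironvale.
In Solent, Sofia's side holds only 23%, not > 50%.
So Sofia does not control Solent.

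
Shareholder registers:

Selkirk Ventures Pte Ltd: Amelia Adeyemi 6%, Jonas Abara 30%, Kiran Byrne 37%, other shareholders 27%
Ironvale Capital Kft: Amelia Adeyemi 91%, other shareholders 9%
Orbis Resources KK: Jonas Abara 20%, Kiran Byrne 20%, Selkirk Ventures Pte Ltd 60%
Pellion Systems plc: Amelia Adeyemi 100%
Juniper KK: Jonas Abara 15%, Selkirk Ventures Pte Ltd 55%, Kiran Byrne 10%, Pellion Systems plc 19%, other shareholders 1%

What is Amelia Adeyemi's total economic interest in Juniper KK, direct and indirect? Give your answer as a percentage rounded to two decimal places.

Amelia reaches Juniper along 2 paths.
Via Selkirk: 6% × 55% = 3.3%.
Via Pellion: 100% × 19% = 19%.
Total: 3.3% + 19% = 22.3%.
Rounded: 22.30%.

22.30%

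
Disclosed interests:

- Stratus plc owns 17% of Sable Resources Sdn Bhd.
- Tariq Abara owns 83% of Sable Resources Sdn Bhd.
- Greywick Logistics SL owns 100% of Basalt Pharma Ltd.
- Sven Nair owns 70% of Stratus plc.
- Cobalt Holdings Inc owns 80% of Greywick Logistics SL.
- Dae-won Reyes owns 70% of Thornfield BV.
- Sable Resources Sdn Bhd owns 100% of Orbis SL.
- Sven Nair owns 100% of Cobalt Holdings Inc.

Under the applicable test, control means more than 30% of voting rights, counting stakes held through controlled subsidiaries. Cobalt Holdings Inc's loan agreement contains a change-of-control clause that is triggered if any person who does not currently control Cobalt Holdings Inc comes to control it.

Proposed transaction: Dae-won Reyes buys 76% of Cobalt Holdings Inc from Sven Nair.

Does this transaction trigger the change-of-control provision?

Yes

The purchase adds only to Dae-won's holdings (Sven's stake shrinks), so Dae-won is the only person who could newly come to control Cobalt.
Dae-won holds 70% of Thornfield, so Dae-won controls Thornfield.
Neither Dae-won nor any entity Dae-won controls holds any voting interest in Cobalt.
So before the transaction, Dae-won does not control Cobalt.
After the purchase, Dae-won holds 76% of Cobalt directly, and Sven's stake falls to 24%.
Dae-won holds 76% of Cobalt, so Dae-won controls Cobalt.
Dae-won did not control Cobalt before and does after, so the clause is triggered.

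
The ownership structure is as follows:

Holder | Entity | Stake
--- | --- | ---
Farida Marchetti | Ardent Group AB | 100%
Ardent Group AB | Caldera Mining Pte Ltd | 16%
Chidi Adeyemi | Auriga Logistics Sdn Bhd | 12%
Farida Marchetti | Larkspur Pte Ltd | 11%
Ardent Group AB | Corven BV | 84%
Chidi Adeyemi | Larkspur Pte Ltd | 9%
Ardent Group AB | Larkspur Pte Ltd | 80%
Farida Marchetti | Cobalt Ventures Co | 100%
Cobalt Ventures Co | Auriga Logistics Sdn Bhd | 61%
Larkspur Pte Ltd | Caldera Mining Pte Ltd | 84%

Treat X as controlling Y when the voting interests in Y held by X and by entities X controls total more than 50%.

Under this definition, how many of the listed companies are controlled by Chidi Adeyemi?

0

Chidi's largest direct stake is 12% in Auriga, which does not meet the threshold.
Chidi controls 0 companies.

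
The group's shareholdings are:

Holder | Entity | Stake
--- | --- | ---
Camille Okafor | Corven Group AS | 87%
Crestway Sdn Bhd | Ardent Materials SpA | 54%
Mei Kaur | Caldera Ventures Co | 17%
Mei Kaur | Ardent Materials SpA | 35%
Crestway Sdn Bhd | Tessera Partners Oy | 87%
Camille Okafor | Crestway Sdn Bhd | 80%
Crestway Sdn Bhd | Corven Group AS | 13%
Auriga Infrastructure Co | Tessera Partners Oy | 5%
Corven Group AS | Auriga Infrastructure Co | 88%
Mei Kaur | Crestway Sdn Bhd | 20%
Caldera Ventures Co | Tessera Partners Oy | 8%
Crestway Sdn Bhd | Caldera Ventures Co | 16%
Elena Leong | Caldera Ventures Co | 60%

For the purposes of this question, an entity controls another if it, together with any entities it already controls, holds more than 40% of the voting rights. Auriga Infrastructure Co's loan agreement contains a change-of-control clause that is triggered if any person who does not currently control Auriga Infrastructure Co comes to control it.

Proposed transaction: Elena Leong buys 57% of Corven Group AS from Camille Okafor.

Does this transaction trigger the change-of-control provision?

The purchase adds only to Elena's holdings (Camille's stake shrinks), so Elena is the only person who could newly come to control Auriga.
Elena holds 60% of Caldera, so Elena controls Caldera.
Neither Elena nor any entity Elena controls holds any voting interest in Auriga.
So before the transaction, Elena does not control Auriga.
After the purchase, Elena holds 57% of Corven directly, and Camille's stake falls to 30%.
Elena holds 57% of Corven, so Elena controls Corven.
Corven holds 88% of Auriga, so Elena controls Auriga.
Elena did not control Auriga before and does after, so the clause is triggered.

Yes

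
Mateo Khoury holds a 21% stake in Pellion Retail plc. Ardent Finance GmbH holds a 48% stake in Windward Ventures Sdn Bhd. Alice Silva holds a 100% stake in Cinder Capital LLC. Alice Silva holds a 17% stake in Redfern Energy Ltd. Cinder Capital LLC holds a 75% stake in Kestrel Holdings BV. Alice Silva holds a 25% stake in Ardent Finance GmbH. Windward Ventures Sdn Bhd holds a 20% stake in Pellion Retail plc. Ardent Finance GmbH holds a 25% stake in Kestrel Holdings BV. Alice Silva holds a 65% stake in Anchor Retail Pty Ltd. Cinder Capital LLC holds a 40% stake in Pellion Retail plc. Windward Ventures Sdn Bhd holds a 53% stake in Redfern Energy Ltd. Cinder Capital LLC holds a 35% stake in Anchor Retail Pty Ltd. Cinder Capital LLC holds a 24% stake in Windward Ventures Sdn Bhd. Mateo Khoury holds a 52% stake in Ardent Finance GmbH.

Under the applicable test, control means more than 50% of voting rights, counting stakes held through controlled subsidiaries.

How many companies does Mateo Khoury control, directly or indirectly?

Mateo holds 52% of Ardent, so Mateo controls Ardent.
No other company's threshold is met.
Mateo controls 1 company.

1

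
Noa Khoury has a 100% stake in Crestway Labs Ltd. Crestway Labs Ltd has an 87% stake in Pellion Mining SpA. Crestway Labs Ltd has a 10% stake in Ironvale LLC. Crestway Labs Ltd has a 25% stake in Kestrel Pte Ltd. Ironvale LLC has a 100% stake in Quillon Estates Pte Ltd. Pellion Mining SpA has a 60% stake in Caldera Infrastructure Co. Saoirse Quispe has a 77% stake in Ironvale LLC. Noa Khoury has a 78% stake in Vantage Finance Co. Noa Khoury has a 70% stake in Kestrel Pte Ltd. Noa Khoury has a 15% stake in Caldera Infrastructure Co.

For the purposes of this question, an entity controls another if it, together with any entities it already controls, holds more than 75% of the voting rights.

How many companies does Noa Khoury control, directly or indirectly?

4

Noa holds 100% of Crestway, so Noa controls Crestway.
Crestway holds 87% of Pellion, so Noa controls Pellion.
Noa and Crestway together hold 70% + 25% = 95% of Kestrel, so Noa controls Kestrel.
Noa holds 78% of Vantage, so Noa controls Vantage.
No other company's threshold is met.
Noa controls 4 companies.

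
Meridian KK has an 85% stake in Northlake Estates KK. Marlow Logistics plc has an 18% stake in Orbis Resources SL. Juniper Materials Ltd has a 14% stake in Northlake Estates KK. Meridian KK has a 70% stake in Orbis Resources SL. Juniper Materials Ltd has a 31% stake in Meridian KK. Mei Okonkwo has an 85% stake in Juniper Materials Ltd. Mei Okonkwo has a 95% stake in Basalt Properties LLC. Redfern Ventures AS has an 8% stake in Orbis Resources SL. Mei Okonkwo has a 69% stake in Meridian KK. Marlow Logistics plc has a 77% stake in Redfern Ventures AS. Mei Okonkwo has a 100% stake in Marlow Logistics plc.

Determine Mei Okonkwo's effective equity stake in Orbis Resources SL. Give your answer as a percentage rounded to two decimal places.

Mei reaches Orbis along 4 paths.
Via Marlow → Redfern: 100% × 77% × 8% = 6.16%.
Via Juniper → Meridian: 85% × 31% × 70% = 18.445%.
Via Meridian: 69% × 70% = 48.3%.
Via Marlow: 100% × 18% = 18%.
Total: 6.16% + 18.445% + 48.3% + 18% = 90.905%.
Rounded: 90.91%.

90.91%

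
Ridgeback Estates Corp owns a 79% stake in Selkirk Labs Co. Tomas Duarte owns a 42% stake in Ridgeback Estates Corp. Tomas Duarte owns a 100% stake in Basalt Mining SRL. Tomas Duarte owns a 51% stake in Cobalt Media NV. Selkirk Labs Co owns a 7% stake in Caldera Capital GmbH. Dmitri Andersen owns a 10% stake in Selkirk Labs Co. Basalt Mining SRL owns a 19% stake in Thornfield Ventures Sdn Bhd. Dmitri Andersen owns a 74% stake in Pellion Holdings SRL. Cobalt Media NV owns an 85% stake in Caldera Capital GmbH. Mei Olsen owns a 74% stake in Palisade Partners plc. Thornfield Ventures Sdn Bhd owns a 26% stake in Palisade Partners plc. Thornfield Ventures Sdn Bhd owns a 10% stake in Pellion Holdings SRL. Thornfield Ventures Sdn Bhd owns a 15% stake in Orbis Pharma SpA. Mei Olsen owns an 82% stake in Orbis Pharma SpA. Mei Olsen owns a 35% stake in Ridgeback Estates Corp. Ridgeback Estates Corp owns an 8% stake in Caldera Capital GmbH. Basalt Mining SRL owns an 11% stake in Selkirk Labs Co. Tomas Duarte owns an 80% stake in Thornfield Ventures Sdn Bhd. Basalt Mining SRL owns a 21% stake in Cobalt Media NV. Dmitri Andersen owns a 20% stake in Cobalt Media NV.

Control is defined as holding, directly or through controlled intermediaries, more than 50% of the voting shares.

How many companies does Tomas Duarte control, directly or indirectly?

4

Tomas holds 100% of Basalt, so Tomas controls Basalt.
Basalt and Tomas together hold 21% + 51% = 72% of Cobalt, so Tomas controls Cobalt.
Tomas and Basalt together hold 80% + 19% = 99% of Thornfield, so Tomas controls Thornfield.
Cobalt holds 85% of Caldera, so Tomas controls Caldera.
No other company's threshold is met.
Tomas controls 4 companies.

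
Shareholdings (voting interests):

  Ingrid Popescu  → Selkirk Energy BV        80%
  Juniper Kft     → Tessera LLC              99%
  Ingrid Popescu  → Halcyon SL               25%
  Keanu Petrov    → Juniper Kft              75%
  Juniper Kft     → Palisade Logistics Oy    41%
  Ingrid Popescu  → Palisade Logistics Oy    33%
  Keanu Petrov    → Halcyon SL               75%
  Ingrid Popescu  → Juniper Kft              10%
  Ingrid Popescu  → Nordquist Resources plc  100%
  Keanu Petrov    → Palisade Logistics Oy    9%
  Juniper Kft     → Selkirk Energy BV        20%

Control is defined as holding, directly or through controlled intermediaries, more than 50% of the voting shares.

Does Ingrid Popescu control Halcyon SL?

No

Ingrid holds 80% of Selkirk, so Ingrid controls Selkirk.
Ingrid holds 100% of Nordquist, so Ingrid controls Nordquist.
In Halcyon, Ingrid's side holds only 25%, not > 50%.
So Ingrid does not control Halcyon.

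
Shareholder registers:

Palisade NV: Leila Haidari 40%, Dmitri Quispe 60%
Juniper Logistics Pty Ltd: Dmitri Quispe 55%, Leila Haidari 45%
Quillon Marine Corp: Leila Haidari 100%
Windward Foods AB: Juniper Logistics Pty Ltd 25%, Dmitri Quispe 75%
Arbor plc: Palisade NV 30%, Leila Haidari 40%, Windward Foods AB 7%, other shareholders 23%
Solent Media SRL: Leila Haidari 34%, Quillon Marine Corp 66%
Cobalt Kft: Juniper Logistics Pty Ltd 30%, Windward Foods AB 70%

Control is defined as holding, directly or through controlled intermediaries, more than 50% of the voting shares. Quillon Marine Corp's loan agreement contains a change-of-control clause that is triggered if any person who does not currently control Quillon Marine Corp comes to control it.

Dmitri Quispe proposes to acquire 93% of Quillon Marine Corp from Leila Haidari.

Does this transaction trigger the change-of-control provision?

The purchase adds only to Dmitri's holdings (Leila's stake shrinks), so Dmitri is the only person who could newly come to control Quillon.
Dmitri holds 60% of Palisade, so Dmitri controls Palisade.
Dmitri holds 55% of Juniper, so Dmitri controls Juniper.
Juniper and Dmitri together hold 25% + 75% = 100% of Windward, so Dmitri controls Windward.
Juniper and Windward together hold 30% + 70% = 100% of Cobalt, so Dmitri controls Cobalt.
Neither Dmitri nor any entity Dmitri controls holds any voting interest in Quillon.
So before the transaction, Dmitri does not control Quillon.
After the purchase, Dmitri holds 93% of Quillon directly, and Leila's stake falls to 7%.
Dmitri holds 93% of Quillon, so Dmitri controls Quillon.
Dmitri did not control Quillon before and does after, so the clause is triggered.

Yes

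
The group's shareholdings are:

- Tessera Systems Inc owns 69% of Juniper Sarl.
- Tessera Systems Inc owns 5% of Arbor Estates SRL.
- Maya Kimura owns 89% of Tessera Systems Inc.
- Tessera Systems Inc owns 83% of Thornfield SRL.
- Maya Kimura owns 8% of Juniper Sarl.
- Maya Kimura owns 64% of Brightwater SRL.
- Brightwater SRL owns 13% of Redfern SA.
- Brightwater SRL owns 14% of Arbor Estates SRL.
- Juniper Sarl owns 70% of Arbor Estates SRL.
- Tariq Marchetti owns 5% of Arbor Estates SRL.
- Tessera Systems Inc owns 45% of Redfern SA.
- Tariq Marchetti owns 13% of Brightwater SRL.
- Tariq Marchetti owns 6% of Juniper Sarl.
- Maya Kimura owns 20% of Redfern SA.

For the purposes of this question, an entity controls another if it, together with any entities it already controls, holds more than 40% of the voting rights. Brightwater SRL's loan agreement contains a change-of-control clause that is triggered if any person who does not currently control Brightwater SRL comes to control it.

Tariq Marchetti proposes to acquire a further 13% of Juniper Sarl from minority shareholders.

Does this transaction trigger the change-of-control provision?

No

The purchase changes only Tariq's holdings, so Tariq is the only person who could newly come to control Brightwater.
Tariq's largest direct stake is 13% in Brightwater, which does not meet the threshold, so Tariq controls no company.
In Brightwater, Tariq's side holds only 13%, not > 40%.
So before the transaction, Tariq does not control Brightwater.
After the purchase, Tariq's direct stake in Juniper rises to 6% + 13% = 19%.
Tariq's side now holds 19% of Juniper, not > 40%, so Tariq still does not control Juniper.
After the transaction, Tariq's side holds 13% of Brightwater, not > 40%, so Tariq still does not control Brightwater.
No new person acquires control, so the clause is not triggered.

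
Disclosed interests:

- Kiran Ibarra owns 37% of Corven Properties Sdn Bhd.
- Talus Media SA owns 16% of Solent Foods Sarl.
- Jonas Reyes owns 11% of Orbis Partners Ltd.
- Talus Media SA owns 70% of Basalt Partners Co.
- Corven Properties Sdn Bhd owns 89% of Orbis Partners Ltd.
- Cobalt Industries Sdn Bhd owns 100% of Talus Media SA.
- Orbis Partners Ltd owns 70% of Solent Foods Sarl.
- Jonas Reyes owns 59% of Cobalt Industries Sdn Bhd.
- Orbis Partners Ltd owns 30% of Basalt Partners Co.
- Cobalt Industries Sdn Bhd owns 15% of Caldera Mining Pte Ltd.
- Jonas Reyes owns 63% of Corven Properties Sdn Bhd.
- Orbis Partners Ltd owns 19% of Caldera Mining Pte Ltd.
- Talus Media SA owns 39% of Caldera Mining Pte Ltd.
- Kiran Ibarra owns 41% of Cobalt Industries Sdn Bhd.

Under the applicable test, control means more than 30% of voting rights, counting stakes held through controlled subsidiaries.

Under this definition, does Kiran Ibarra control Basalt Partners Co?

Yes

Kiran holds 37% of Corven, so Kiran controls Corven.
Corven holds 89% of Orbis, so Kiran controls Orbis.
Kiran holds 41% of Cobalt, so Kiran controls Cobalt.
Cobalt holds 100% of Talus, so Kiran controls Talus.
Talus and Orbis together hold 70% + 30% = 100% of Basalt, so Kiran controls Basalt.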